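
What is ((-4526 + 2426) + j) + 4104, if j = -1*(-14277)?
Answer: 16281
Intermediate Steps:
j = 14277
((-4526 + 2426) + j) + 4104 = ((-4526 + 2426) + 14277) + 4104 = (-2100 + 14277) + 4104 = 12177 + 4104 = 16281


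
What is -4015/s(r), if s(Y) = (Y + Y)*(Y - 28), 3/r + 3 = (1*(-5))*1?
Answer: -128480/681 ≈ -188.66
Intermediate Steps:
r = -3/8 (r = 3/(-3 + (1*(-5))*1) = 3/(-3 - 5*1) = 3/(-3 - 5) = 3/(-8) = 3*(-1/8) = -3/8 ≈ -0.37500)
s(Y) = 2*Y*(-28 + Y) (s(Y) = (2*Y)*(-28 + Y) = 2*Y*(-28 + Y))
-4015/s(r) = -4015*(-4/(3*(-28 - 3/8))) = -4015/(2*(-3/8)*(-227/8)) = -4015/681/32 = -4015*32/681 = -128480/681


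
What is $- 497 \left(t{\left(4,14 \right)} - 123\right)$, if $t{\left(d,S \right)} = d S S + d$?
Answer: $-330505$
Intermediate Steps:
$t{\left(d,S \right)} = d + d S^{2}$ ($t{\left(d,S \right)} = S d S + d = d S^{2} + d = d + d S^{2}$)
$- 497 \left(t{\left(4,14 \right)} - 123\right) = - 497 \left(4 \left(1 + 14^{2}\right) - 123\right) = - 497 \left(4 \left(1 + 196\right) - 123\right) = - 497 \left(4 \cdot 197 - 123\right) = - 497 \left(788 - 123\right) = \left(-497\right) 665 = -330505$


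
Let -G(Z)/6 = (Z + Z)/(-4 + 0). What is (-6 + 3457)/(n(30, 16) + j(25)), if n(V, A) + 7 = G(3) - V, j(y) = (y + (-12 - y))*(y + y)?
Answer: -3451/628 ≈ -5.4952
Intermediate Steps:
G(Z) = 3*Z (G(Z) = -6*(Z + Z)/(-4 + 0) = -6*2*Z/(-4) = -6*2*Z*(-1)/4 = -(-3)*Z = 3*Z)
j(y) = -24*y
n(V, A) = 2 - V (n(V, A) = -7 + (3*3 - V) = -7 + (9 - V) = 2 - V)
(-6 + 3457)/(n(30, 16) + j(25)) = (-6 + 3457)/((2 - 1*30) - 24*25) = 3451/((2 - 30) - 600) = 3451/(-28 - 600) = 3451/(-628) = 3451*(-1/628) = -3451/628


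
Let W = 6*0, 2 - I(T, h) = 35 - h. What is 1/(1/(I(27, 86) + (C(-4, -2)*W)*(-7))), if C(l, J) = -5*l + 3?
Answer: 53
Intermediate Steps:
I(T, h) = -33 + h (I(T, h) = 2 - (35 - h) = 2 + (-35 + h) = -33 + h)
C(l, J) = 3 - 5*l
W = 0
1/(1/(I(27, 86) + (C(-4, -2)*W)*(-7))) = 1/(1/((-33 + 86) + ((3 - 5*(-4))*0)*(-7))) = 1/(1/(53 + ((3 + 20)*0)*(-7))) = 1/(1/(53 + (23*0)*(-7))) = 1/(1/(53 + 0*(-7))) = 1/(1/(53 + 0)) = 1/(1/53) = 53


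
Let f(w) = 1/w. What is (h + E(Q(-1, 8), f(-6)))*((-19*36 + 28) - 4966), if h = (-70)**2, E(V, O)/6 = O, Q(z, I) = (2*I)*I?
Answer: -27542178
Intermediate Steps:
Q(z, I) = 2*I**2
f(w) = 1/w
E(V, O) = 6*O
h = 4900
(h + E(Q(-1, 8), f(-6)))*((-19*36 + 28) - 4966) = (4900 + 6/(-6))*((-19*36 + 28) - 4966) = (4900 + 6*(-1/6))*((-684 + 28) - 4966) = (4900 - 1)*(-656 - 4966) = 4899*(-5622) = -27542178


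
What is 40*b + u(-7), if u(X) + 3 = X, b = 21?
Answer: 830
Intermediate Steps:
u(X) = -3 + X
40*b + u(-7) = 40*21 + (-3 - 7) = 840 - 10 = 830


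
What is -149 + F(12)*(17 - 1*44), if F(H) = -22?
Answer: 445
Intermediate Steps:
-149 + F(12)*(17 - 1*44) = -149 - 22*(17 - 1*44) = -149 - 22*(17 - 44) = -149 - 22*(-27) = -149 + 594 = 445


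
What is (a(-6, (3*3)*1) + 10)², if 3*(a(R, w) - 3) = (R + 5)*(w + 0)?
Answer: 100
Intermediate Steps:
a(R, w) = 3 + w*(5 + R)/3 (a(R, w) = 3 + ((R + 5)*(w + 0))/3 = 3 + ((5 + R)*w)/3 = 3 + (w*(5 + R))/3 = 3 + w*(5 + R)/3)
(a(-6, (3*3)*1) + 10)² = ((3 + 5*((3*3)*1)/3 + (⅓)*(-6)*((3*3)*1)) + 10)² = ((3 + 5*(9*1)/3 + (⅓)*(-6)*(9*1)) + 10)² = ((3 + (5/3)*9 + (⅓)*(-6)*9) + 10)² = ((3 + 15 - 18) + 10)² = (0 + 10)² = 10² = 100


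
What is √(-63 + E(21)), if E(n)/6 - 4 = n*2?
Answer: √213 ≈ 14.595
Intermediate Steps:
E(n) = 24 + 12*n (E(n) = 24 + 6*(n*2) = 24 + 6*(2*n) = 24 + 12*n)
√(-63 + E(21)) = √(-63 + (24 + 12*21)) = √(-63 + (24 + 252)) = √(-63 + 276) = √213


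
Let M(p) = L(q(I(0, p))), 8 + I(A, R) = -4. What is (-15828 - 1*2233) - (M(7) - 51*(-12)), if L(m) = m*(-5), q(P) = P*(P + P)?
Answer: -17233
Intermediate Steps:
I(A, R) = -12 (I(A, R) = -8 - 4 = -12)
q(P) = 2*P² (q(P) = P*(2*P) = 2*P²)
L(m) = -5*m
M(p) = -1440 (M(p) = -10*(-12)² = -10*144 = -5*288 = -1440)
(-15828 - 1*2233) - (M(7) - 51*(-12)) = (-15828 - 1*2233) - (-1440 - 51*(-12)) = (-15828 - 2233) - (-1440 + 612) = -18061 - 1*(-828) = -18061 + 828 = -17233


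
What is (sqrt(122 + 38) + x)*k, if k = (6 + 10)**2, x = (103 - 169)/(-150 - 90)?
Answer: 352/5 + 1024*sqrt(10) ≈ 3308.6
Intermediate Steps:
x = 11/40 (x = -66/(-240) = -66*(-1/240) = 11/40 ≈ 0.27500)
k = 256 (k = 16**2 = 256)
(sqrt(122 + 38) + x)*k = (sqrt(122 + 38) + 11/40)*256 = (sqrt(160) + 11/40)*256 = (4*sqrt(10) + 11/40)*256 = (11/40 + 4*sqrt(10))*256 = 352/5 + 1024*sqrt(10)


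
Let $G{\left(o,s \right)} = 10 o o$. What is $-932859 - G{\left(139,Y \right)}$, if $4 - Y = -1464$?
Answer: $-1126069$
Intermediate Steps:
$Y = 1468$ ($Y = 4 - -1464 = 4 + 1464 = 1468$)
$G{\left(o,s \right)} = 10 o^{2}$
$-932859 - G{\left(139,Y \right)} = -932859 - 10 \cdot 139^{2} = -932859 - 10 \cdot 19321 = -932859 - 193210 = -1126069$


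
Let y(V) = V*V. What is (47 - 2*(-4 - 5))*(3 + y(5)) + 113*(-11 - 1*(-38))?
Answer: 4871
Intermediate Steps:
y(V) = V²
(47 - 2*(-4 - 5))*(3 + y(5)) + 113*(-11 - 1*(-38)) = (47 - 2*(-4 - 5))*(3 + 5²) + 113*(-11 - 1*(-38)) = (47 - 2*(-9))*(3 + 25) + 113*(-11 + 38) = (47 + 18)*28 + 113*27 = 65*28 + 3051 = 1820 + 3051 = 4871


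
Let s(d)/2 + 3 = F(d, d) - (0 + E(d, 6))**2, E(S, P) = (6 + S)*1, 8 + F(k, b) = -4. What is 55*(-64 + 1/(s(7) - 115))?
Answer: -1700215/483 ≈ -3520.1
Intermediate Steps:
F(k, b) = -12 (F(k, b) = -8 - 4 = -12)
E(S, P) = 6 + S
s(d) = -30 - 2*(6 + d)**2 (s(d) = -6 + 2*(-12 - (0 + (6 + d))**2) = -6 + 2*(-12 - (6 + d)**2) = -6 + (-24 - 2*(6 + d)**2) = -30 - 2*(6 + d)**2)
55*(-64 + 1/(s(7) - 115)) = 55*(-64 + 1/((-30 - 2*(6 + 7)**2) - 115)) = 55*(-64 + 1/((-30 - 2*13**2) - 115)) = 55*(-64 + 1/((-30 - 2*169) - 115)) = 55*(-64 + 1/((-30 - 338) - 115)) = 55*(-64 + 1/(-368 - 115)) = 55*(-64 + 1/(-483)) = 55*(-64 - 1/483) = 55*(-30913/483) = -1700215/483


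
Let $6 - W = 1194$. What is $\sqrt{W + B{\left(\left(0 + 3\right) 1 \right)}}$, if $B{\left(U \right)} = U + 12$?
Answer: $i \sqrt{1173} \approx 34.249 i$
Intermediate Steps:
$B{\left(U \right)} = 12 + U$
$W = -1188$ ($W = 6 - 1194 = -1188$)
$\sqrt{W + B{\left(\left(0 + 3\right) 1 \right)}} = \sqrt{-1188 + \left(12 + \left(0 + 3\right) 1\right)} = \sqrt{-1188 + \left(12 + 3 \cdot 1\right)} = \sqrt{-1188 + \left(12 + 3\right)} = \sqrt{-1188 + 15} = \sqrt{-1173} = i \sqrt{1173}$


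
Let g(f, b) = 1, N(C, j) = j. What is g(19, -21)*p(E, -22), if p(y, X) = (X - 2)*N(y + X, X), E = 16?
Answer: 528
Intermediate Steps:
p(y, X) = X*(-2 + X) (p(y, X) = (X - 2)*X = (-2 + X)*X = X*(-2 + X))
g(19, -21)*p(E, -22) = 1*(-22*(-2 - 22)) = 1*(-22*(-24)) = 1*528 = 528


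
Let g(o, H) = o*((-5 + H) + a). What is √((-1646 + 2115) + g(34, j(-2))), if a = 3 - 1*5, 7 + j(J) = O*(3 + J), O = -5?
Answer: I*√177 ≈ 13.304*I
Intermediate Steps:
j(J) = -22 - 5*J (j(J) = -7 - 5*(3 + J) = -7 + (-15 - 5*J) = -22 - 5*J)
a = -2 (a = 3 - 5 = -2)
g(o, H) = o*(-7 + H) (g(o, H) = o*((-5 + H) - 2) = o*(-7 + H))
√((-1646 + 2115) + g(34, j(-2))) = √((-1646 + 2115) + 34*(-7 + (-22 - 5*(-2)))) = √(469 + 34*(-7 + (-22 + 10))) = √(469 + 34*(-7 - 12)) = √(469 + 34*(-19)) = √(469 - 646) = √(-177) = I*√177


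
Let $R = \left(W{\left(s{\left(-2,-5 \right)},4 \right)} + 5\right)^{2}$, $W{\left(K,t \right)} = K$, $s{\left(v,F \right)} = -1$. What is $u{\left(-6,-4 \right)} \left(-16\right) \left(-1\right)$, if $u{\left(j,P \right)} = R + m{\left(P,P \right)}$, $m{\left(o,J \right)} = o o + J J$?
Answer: $768$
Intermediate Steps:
$m{\left(o,J \right)} = J^{2} + o^{2}$ ($m{\left(o,J \right)} = o^{2} + J^{2} = J^{2} + o^{2}$)
$R = 16$ ($R = \left(-1 + 5\right)^{2} = 4^{2} = 16$)
$u{\left(j,P \right)} = 16 + 2 P^{2}$ ($u{\left(j,P \right)} = 16 + \left(P^{2} + P^{2}\right) = 16 + 2 P^{2}$)
$u{\left(-6,-4 \right)} \left(-16\right) \left(-1\right) = \left(16 + 2 \left(-4\right)^{2}\right) \left(-16\right) \left(-1\right) = \left(16 + 2 \cdot 16\right) \left(-16\right) \left(-1\right) = \left(16 + 32\right) \left(-16\right) \left(-1\right) = 48 \left(-16\right) \left(-1\right) = \left(-768\right) \left(-1\right) = 768$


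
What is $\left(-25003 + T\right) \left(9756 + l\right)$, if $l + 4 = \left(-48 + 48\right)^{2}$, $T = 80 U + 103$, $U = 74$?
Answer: $-185092960$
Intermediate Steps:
$T = 6023$ ($T = 80 \cdot 74 + 103 = 5920 + 103 = 6023$)
$l = -4$ ($l = -4 + \left(-48 + 48\right)^{2} = -4 + 0^{2} = -4 + 0 = -4$)
$\left(-25003 + T\right) \left(9756 + l\right) = \left(-25003 + 6023\right) \left(9756 - 4\right) = \left(-18980\right) 9752 = -185092960$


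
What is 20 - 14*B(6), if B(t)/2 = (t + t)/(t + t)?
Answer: -8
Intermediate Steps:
B(t) = 2 (B(t) = 2*((t + t)/(t + t)) = 2*((2*t)/((2*t))) = 2*((2*t)*(1/(2*t))) = 2*1 = 2)
20 - 14*B(6) = 20 - 14*2 = 20 - 28 = -8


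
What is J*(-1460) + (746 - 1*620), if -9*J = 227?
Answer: 332554/9 ≈ 36950.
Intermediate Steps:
J = -227/9 (J = -⅑*227 = -227/9 ≈ -25.222)
J*(-1460) + (746 - 1*620) = -227/9*(-1460) + (746 - 1*620) = 331420/9 + (746 - 620) = 331420/9 + 126 = 332554/9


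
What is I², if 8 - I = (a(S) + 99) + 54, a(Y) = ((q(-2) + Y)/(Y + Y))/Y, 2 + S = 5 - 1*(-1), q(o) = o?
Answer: 5387041/256 ≈ 21043.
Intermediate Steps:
S = 4 (S = -2 + (5 - 1*(-1)) = -2 + (5 + 1) = -2 + 6 = 4)
a(Y) = (-2 + Y)/(2*Y²) (a(Y) = ((-2 + Y)/(Y + Y))/Y = ((-2 + Y)/((2*Y)))/Y = ((-2 + Y)*(1/(2*Y)))/Y = ((-2 + Y)/(2*Y))/Y = (-2 + Y)/(2*Y²))
I = -2321/16 (I = 8 - (((½)*(-2 + 4)/4² + 99) + 54) = 8 - (((½)*(1/16)*2 + 99) + 54) = 8 - ((1/16 + 99) + 54) = 8 - (1585/16 + 54) = 8 - 1*2449/16 = 8 - 2449/16 = -2321/16 ≈ -145.06)
I² = (-2321/16)² = 5387041/256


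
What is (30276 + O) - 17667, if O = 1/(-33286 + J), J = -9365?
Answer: 537786458/42651 ≈ 12609.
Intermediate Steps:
O = -1/42651 (O = 1/(-33286 - 9365) = 1/(-42651) = -1/42651 ≈ -2.3446e-5)
(30276 + O) - 17667 = (30276 - 1/42651) - 17667 = 1291301675/42651 - 17667 = 537786458/42651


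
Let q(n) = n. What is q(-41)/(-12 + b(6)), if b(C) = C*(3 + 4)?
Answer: -41/30 ≈ -1.3667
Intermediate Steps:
b(C) = 7*C (b(C) = C*7 = 7*C)
q(-41)/(-12 + b(6)) = -41/(-12 + 7*6) = -41/(-12 + 42) = -41/30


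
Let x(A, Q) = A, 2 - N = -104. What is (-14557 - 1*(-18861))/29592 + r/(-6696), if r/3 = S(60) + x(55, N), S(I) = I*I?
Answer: -1368781/917352 ≈ -1.4921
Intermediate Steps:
N = 106 (N = 2 - 1*(-104) = 2 + 104 = 106)
S(I) = I**2
r = 10965 (r = 3*(60**2 + 55) = 3*(3600 + 55) = 3*3655 = 10965)
(-14557 - 1*(-18861))/29592 + r/(-6696) = (-14557 - 1*(-18861))/29592 + 10965/(-6696) = (-14557 + 18861)*(1/29592) + 10965*(-1/6696) = 4304*(1/29592) - 3655/2232 = 538/3699 - 3655/2232 = -1368781/917352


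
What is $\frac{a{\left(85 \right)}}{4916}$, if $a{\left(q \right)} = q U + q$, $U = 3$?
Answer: $\frac{85}{1229} \approx 0.069162$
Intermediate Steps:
$a{\left(q \right)} = 4 q$ ($a{\left(q \right)} = q 3 + q = 3 q + q = 4 q$)
$\frac{a{\left(85 \right)}}{4916} = \frac{4 \cdot 85}{4916} = 340 \cdot \frac{1}{4916} = \frac{85}{1229}$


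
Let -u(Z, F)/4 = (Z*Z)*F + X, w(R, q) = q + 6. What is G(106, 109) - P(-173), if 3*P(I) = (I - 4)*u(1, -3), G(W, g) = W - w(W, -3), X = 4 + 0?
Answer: -133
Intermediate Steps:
X = 4
w(R, q) = 6 + q
G(W, g) = -3 + W (G(W, g) = W - (6 - 3) = W - 1*3 = W - 3 = -3 + W)
u(Z, F) = -16 - 4*F*Z**2 (u(Z, F) = -4*((Z*Z)*F + 4) = -4*(Z**2*F + 4) = -4*(F*Z**2 + 4) = -4*(4 + F*Z**2) = -16 - 4*F*Z**2)
P(I) = 16/3 - 4*I/3 (P(I) = ((I - 4)*(-16 - 4*(-3)*1**2))/3 = ((-4 + I)*(-16 - 4*(-3)*1))/3 = ((-4 + I)*(-16 + 12))/3 = ((-4 + I)*(-4))/3 = (16 - 4*I)/3 = 16/3 - 4*I/3)
G(106, 109) - P(-173) = (-3 + 106) - (16/3 - 4/3*(-173)) = 103 - (16/3 + 692/3) = 103 - 1*236 = 103 - 236 = -133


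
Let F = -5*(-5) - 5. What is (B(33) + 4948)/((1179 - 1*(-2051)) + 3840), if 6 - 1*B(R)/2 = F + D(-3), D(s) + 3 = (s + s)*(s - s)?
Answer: 2463/3535 ≈ 0.69675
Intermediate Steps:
D(s) = -3 (D(s) = -3 + (s + s)*(s - s) = -3 + (2*s)*0 = -3 + 0 = -3)
F = 20 (F = 25 - 5 = 20)
B(R) = -22 (B(R) = 12 - 2*(20 - 3) = 12 - 2*17 = 12 - 34 = -22)
(B(33) + 4948)/((1179 - 1*(-2051)) + 3840) = (-22 + 4948)/((1179 - 1*(-2051)) + 3840) = 4926/((1179 + 2051) + 3840) = 4926/(3230 + 3840) = 4926/7070 = 4926*(1/7070) = 2463/3535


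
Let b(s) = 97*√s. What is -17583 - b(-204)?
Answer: -17583 - 194*I*√51 ≈ -17583.0 - 1385.4*I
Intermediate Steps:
-17583 - b(-204) = -17583 - 97*√(-204) = -17583 - 97*2*I*√51 = -17583 - 194*I*√51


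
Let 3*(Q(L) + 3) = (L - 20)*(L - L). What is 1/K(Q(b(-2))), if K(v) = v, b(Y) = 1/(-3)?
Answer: -⅓ ≈ -0.33333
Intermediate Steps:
b(Y) = -⅓
Q(L) = -3 (Q(L) = -3 + ((L - 20)*(L - L))/3 = -3 + ((-20 + L)*0)/3 = -3 + (⅓)*0 = -3 + 0 = -3)
1/K(Q(b(-2))) = 1/(-3) = -⅓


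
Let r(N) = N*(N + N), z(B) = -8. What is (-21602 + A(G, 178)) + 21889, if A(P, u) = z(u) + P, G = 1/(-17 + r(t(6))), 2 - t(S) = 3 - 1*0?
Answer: 4184/15 ≈ 278.93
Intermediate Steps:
t(S) = -1 (t(S) = 2 - (3 - 1*0) = 2 - (3 + 0) = 2 - 1*3 = 2 - 3 = -1)
r(N) = 2*N**2 (r(N) = N*(2*N) = 2*N**2)
G = -1/15 (G = 1/(-17 + 2*(-1)**2) = 1/(-17 + 2*1) = 1/(-17 + 2) = 1/(-15) = -1/15 ≈ -0.066667)
A(P, u) = -8 + P
(-21602 + A(G, 178)) + 21889 = (-21602 + (-8 - 1/15)) + 21889 = (-21602 - 121/15) + 21889 = -324151/15 + 21889 = 4184/15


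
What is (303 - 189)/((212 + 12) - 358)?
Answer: -57/67 ≈ -0.85075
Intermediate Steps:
(303 - 189)/((212 + 12) - 358) = 114/(224 - 358) = 114/(-134) = 114*(-1/134) = -57/67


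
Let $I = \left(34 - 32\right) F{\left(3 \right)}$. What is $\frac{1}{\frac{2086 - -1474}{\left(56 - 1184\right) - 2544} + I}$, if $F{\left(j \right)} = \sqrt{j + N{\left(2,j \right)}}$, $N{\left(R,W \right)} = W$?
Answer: $\frac{204255}{4858319} + \frac{421362 \sqrt{6}}{4858319} \approx 0.25449$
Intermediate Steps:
$F{\left(j \right)} = \sqrt{2} \sqrt{j}$ ($F{\left(j \right)} = \sqrt{j + j} = \sqrt{2 j} = \sqrt{2} \sqrt{j}$)
$I = 2 \sqrt{6}$ ($I = \left(34 - 32\right) \sqrt{2} \sqrt{3} = 2 \sqrt{6} \approx 4.899$)
$\frac{1}{\frac{2086 - -1474}{\left(56 - 1184\right) - 2544} + I} = \frac{1}{\frac{2086 - -1474}{\left(56 - 1184\right) - 2544} + 2 \sqrt{6}} = \frac{1}{\frac{2086 + \left(-40 + 1514\right)}{-1128 - 2544} + 2 \sqrt{6}} = \frac{1}{\frac{2086 + 1474}{-3672} + 2 \sqrt{6}} = \frac{1}{3560 \left(- \frac{1}{3672}\right) + 2 \sqrt{6}} = \frac{1}{- \frac{445}{459} + 2 \sqrt{6}}$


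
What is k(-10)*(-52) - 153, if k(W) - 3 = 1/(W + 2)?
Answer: -605/2 ≈ -302.50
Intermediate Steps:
k(W) = 3 + 1/(2 + W) (k(W) = 3 + 1/(W + 2) = 3 + 1/(2 + W))
k(-10)*(-52) - 153 = ((7 + 3*(-10))/(2 - 10))*(-52) - 153 = ((7 - 30)/(-8))*(-52) - 153 = -⅛*(-23)*(-52) - 153 = (23/8)*(-52) - 153 = -299/2 - 153 = -605/2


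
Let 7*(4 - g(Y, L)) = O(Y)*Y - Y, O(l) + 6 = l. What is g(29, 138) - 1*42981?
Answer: -301477/7 ≈ -43068.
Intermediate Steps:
O(l) = -6 + l
g(Y, L) = 4 + Y/7 - Y*(-6 + Y)/7 (g(Y, L) = 4 - ((-6 + Y)*Y - Y)/7 = 4 - (Y*(-6 + Y) - Y)/7 = 4 - (-Y + Y*(-6 + Y))/7 = 4 + (Y/7 - Y*(-6 + Y)/7) = 4 + Y/7 - Y*(-6 + Y)/7)
g(29, 138) - 1*42981 = (4 + 29 - ⅐*29²) - 1*42981 = (4 + 29 - ⅐*841) - 42981 = (4 + 29 - 841/7) - 42981 = -610/7 - 42981 = -301477/7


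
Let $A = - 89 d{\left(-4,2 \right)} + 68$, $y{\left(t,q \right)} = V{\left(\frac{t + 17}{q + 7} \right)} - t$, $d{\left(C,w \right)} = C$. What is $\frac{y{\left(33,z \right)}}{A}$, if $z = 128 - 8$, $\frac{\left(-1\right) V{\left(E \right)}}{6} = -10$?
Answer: $\frac{27}{424} \approx 0.063679$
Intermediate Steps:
$V{\left(E \right)} = 60$ ($V{\left(E \right)} = \left(-6\right) \left(-10\right) = 60$)
$z = 120$
$y{\left(t,q \right)} = 60 - t$
$A = 424$ ($A = \left(-89\right) \left(-4\right) + 68 = 356 + 68 = 424$)
$\frac{y{\left(33,z \right)}}{A} = \frac{60 - 33}{424} = \left(60 - 33\right) \frac{1}{424} = 27 \cdot \frac{1}{424} = \frac{27}{424}$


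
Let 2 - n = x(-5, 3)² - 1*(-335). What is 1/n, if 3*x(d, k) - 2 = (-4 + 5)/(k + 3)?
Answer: -324/108061 ≈ -0.0029983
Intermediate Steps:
x(d, k) = ⅔ + 1/(3*(3 + k)) (x(d, k) = ⅔ + ((-4 + 5)/(k + 3))/3 = ⅔ + (1/(3 + k))/3 = ⅔ + 1/(3*(3 + k)))
n = -108061/324 (n = 2 - (((7 + 2*3)/(3*(3 + 3)))² - 1*(-335)) = 2 - (((⅓)*(7 + 6)/6)² + 335) = 2 - (((⅓)*(⅙)*13)² + 335) = 2 - ((13/18)² + 335) = 2 - (169/324 + 335) = 2 - 1*108709/324 = 2 - 108709/324 = -108061/324 ≈ -333.52)
1/n = 1/(-108061/324) = -324/108061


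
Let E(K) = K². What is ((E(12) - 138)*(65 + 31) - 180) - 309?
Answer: 87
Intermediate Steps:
((E(12) - 138)*(65 + 31) - 180) - 309 = ((12² - 138)*(65 + 31) - 180) - 309 = ((144 - 138)*96 - 180) - 309 = (6*96 - 180) - 309 = (576 - 180) - 309 = 396 - 309 = 87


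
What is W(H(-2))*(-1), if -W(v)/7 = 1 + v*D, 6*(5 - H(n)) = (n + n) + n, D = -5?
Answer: -203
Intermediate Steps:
H(n) = 5 - n/2 (H(n) = 5 - ((n + n) + n)/6 = 5 - (2*n + n)/6 = 5 - n/2)
W(v) = -7 + 35*v (W(v) = -7*(1 + v*(-5)) = -7*(1 - 5*v) = -7 + 35*v)
W(H(-2))*(-1) = (-7 + 35*(5 - 1/2*(-2)))*(-1) = (-7 + 35*(5 + 1))*(-1) = (-7 + 35*6)*(-1) = (-7 + 210)*(-1) = 203*(-1) = -203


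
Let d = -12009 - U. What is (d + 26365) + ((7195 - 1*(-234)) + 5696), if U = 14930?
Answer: 12551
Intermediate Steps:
d = -26939 (d = -12009 - 1*14930 = -12009 - 14930 = -26939)
(d + 26365) + ((7195 - 1*(-234)) + 5696) = (-26939 + 26365) + ((7195 - 1*(-234)) + 5696) = -574 + ((7195 + 234) + 5696) = -574 + (7429 + 5696) = -574 + 13125 = 12551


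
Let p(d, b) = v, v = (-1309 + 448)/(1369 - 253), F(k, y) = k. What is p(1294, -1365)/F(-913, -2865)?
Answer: 287/339636 ≈ 0.00084502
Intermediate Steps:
v = -287/372 (v = -861/1116 = -861*1/1116 = -287/372 ≈ -0.77151)
p(d, b) = -287/372
p(1294, -1365)/F(-913, -2865) = -287/372/(-913) = -287/372*(-1/913) = 287/339636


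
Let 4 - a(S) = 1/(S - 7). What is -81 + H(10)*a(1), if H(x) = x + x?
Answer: 7/3 ≈ 2.3333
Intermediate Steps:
a(S) = 4 - 1/(-7 + S) (a(S) = 4 - 1/(S - 7) = 4 - 1/(-7 + S))
H(x) = 2*x
-81 + H(10)*a(1) = -81 + (2*10)*((-29 + 4*1)/(-7 + 1)) = -81 + 20*((-29 + 4)/(-6)) = -81 + 20*(-⅙*(-25)) = -81 + 20*(25/6) = -81 + 250/3 = 7/3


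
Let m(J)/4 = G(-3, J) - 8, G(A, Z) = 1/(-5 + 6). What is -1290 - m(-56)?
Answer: -1262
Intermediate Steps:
G(A, Z) = 1 (G(A, Z) = 1/1 = 1)
m(J) = -28 (m(J) = 4*(1 - 8) = 4*(-7) = -28)
-1290 - m(-56) = -1290 - 1*(-28) = -1290 + 28 = -1262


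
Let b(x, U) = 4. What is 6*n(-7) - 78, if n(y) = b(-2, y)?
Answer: -54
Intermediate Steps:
n(y) = 4
6*n(-7) - 78 = 6*4 - 78 = 24 - 78 = -54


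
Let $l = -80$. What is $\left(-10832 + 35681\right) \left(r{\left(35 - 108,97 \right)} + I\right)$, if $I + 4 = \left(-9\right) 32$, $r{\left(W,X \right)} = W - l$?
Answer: $-7081965$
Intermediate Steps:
$r{\left(W,X \right)} = 80 + W$ ($r{\left(W,X \right)} = W - -80 = W + 80 = 80 + W$)
$I = -292$ ($I = -4 - 288 = -292$)
$\left(-10832 + 35681\right) \left(r{\left(35 - 108,97 \right)} + I\right) = \left(-10832 + 35681\right) \left(\left(80 + \left(35 - 108\right)\right) - 292\right) = 24849 \left(\left(80 - 73\right) - 292\right) = 24849 \left(7 - 292\right) = 24849 \left(-285\right) = -7081965$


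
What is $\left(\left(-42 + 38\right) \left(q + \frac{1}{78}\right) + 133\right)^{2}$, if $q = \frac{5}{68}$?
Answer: $\frac{7735202500}{439569} \approx 17597.0$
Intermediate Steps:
$q = \frac{5}{68}$ ($q = 5 \cdot \frac{1}{68} = \frac{5}{68} \approx 0.073529$)
$\left(\left(-42 + 38\right) \left(q + \frac{1}{78}\right) + 133\right)^{2} = \left(\left(-42 + 38\right) \left(\frac{5}{68} + \frac{1}{78}\right) + 133\right)^{2} = \left(- 4 \left(\frac{5}{68} + \frac{1}{78}\right) + 133\right)^{2} = \left(\left(-4\right) \frac{229}{2652} + 133\right)^{2} = \left(- \frac{229}{663} + 133\right)^{2} = \left(\frac{87950}{663}\right)^{2} = \frac{7735202500}{439569}$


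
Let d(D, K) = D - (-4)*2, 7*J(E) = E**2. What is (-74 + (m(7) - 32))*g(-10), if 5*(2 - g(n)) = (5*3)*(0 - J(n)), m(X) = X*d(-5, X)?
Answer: -26690/7 ≈ -3812.9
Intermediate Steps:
J(E) = E**2/7
d(D, K) = 8 + D (d(D, K) = D - 1*(-8) = D + 8 = 8 + D)
m(X) = 3*X (m(X) = X*(8 - 5) = X*3 = 3*X)
g(n) = 2 + 3*n**2/7 (g(n) = 2 - 5*3*(0 - n**2/7)/5 = 2 - 3*(0 - n**2/7) = 2 - 3*(-n**2/7) = 2 - (-3)*n**2/7 = 2 + 3*n**2/7)
(-74 + (m(7) - 32))*g(-10) = (-74 + (3*7 - 32))*(2 + (3/7)*(-10)**2) = (-74 + (21 - 32))*(2 + (3/7)*100) = (-74 - 11)*(2 + 300/7) = -85*314/7 = -26690/7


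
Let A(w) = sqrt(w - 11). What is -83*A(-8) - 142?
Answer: -142 - 83*I*sqrt(19) ≈ -142.0 - 361.79*I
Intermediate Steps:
A(w) = sqrt(-11 + w)
-83*A(-8) - 142 = -83*sqrt(-11 - 8) - 142 = -83*I*sqrt(19) - 142 = -142 - 83*I*sqrt(19)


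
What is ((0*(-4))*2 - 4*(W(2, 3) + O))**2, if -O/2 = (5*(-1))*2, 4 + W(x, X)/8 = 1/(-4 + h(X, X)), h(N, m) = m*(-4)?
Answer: 2500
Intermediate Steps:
h(N, m) = -4*m
W(x, X) = -32 + 8/(-4 - 4*X)
O = 20 (O = -2*5*(-1)*2 = -(-10)*2 = -2*(-10) = 20)
((0*(-4))*2 - 4*(W(2, 3) + O))**2 = ((0*(-4))*2 - 4*(2*(-17 - 16*3)/(1 + 3) + 20))**2 = (0*2 - 4*(2*(-17 - 48)/4 + 20))**2 = (0 - 4*(2*(1/4)*(-65) + 20))**2 = (0 - 4*(-65/2 + 20))**2 = (0 - 4*(-25/2))**2 = (0 + 50)**2 = 50**2 = 2500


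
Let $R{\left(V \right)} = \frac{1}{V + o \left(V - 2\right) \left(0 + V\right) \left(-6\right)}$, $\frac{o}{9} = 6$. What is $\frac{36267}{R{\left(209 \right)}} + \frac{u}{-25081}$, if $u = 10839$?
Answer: $- \frac{12750042921507720}{25081} \approx -5.0835 \cdot 10^{11}$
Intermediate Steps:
$o = 54$ ($o = 9 \cdot 6 = 54$)
$R{\left(V \right)} = \frac{1}{V - 324 V \left(-2 + V\right)}$ ($R{\left(V \right)} = \frac{1}{V + 54 \left(V - 2\right) \left(0 + V\right) \left(-6\right)} = \frac{1}{V + 54 \left(-2 + V\right) V \left(-6\right)} = \frac{1}{V + 54 V \left(-2 + V\right) \left(-6\right)} = \frac{1}{V - 324 V \left(-2 + V\right)}$)
$\frac{36267}{R{\left(209 \right)}} + \frac{u}{-25081} = \frac{36267}{\left(-1\right) \frac{1}{209} \frac{1}{-649 + 324 \cdot 209}} + \frac{10839}{-25081} = \frac{36267}{\left(-1\right) \frac{1}{209} \frac{1}{-649 + 67716}} + 10839 \left(- \frac{1}{25081}\right) = \frac{36267}{\left(-1\right) \frac{1}{209} \cdot \frac{1}{67067}} - \frac{10839}{25081} = \frac{36267}{- \frac{1}{14017003}} - \frac{10839}{25081} = 36267 \left(-14017003\right) - \frac{10839}{25081} = -508354647801 - \frac{10839}{25081} = - \frac{12750042921507720}{25081}$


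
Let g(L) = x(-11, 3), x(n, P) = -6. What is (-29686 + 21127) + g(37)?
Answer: -8565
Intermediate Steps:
g(L) = -6
(-29686 + 21127) + g(37) = (-29686 + 21127) - 6 = -8559 - 6 = -8565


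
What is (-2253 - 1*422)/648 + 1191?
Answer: 769093/648 ≈ 1186.9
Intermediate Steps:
(-2253 - 1*422)/648 + 1191 = (-2253 - 422)*(1/648) + 1191 = -2675*1/648 + 1191 = -2675/648 + 1191 = 769093/648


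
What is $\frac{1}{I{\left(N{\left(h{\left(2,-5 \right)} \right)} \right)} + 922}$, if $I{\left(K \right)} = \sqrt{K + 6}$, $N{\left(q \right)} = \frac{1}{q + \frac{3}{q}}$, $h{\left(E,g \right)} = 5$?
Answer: $\frac{25816}{23802179} - \frac{2 \sqrt{1211}}{23802179} \approx 0.0010817$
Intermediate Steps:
$I{\left(K \right)} = \sqrt{6 + K}$
$\frac{1}{I{\left(N{\left(h{\left(2,-5 \right)} \right)} \right)} + 922} = \frac{1}{\sqrt{6 + \frac{5}{3 + 5^{2}}} + 922} = \frac{1}{\sqrt{6 + \frac{5}{3 + 25}} + 922} = \frac{1}{\sqrt{6 + \frac{5}{28}} + 922} = \frac{1}{\sqrt{\frac{173}{28}} + 922} = \frac{1}{\frac{\sqrt{1211}}{14} + 922} = \frac{1}{922 + \frac{\sqrt{1211}}{14}}$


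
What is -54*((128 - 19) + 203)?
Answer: -16848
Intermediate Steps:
-54*((128 - 19) + 203) = -54*(109 + 203) = -54*312 = -16848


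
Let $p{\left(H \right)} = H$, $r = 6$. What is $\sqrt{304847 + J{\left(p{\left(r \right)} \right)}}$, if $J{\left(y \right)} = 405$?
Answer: $134 \sqrt{17} \approx 552.5$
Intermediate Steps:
$\sqrt{304847 + J{\left(p{\left(r \right)} \right)}} = \sqrt{304847 + 405} = \sqrt{305252} = 134 \sqrt{17}$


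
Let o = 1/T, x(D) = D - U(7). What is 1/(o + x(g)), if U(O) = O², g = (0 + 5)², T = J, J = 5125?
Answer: -5125/122999 ≈ -0.041667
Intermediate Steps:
T = 5125
g = 25 (g = 5² = 25)
x(D) = -49 + D (x(D) = D - 1*7² = D - 1*49 = D - 49 = -49 + D)
o = 1/5125 ≈ 0.00019512
1/(o + x(g)) = 1/(1/5125 + (-49 + 25)) = 1/(1/5125 - 24) = 1/(-122999/5125) = -5125/122999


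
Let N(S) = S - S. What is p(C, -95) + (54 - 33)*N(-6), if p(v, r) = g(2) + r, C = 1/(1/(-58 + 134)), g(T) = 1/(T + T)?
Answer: -379/4 ≈ -94.750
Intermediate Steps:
g(T) = 1/(2*T)
N(S) = 0
C = 76 (C = 1/(1/76) = 76)
p(v, r) = 1/4 + r (p(v, r) = (1/2)/2 + r = (1/2)*(1/2) + r = 1/4 + r)
p(C, -95) + (54 - 33)*N(-6) = (1/4 - 95) + (54 - 33)*0 = -379/4 + 21*0 = -379/4 + 0 = -379/4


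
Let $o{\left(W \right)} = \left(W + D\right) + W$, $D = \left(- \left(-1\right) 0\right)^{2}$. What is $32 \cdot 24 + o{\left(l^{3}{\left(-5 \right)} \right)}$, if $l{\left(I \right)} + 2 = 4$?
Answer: $784$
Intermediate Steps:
$l{\left(I \right)} = 2$ ($l{\left(I \right)} = -2 + 4 = 2$)
$D = 0$ ($D = \left(\left(-1\right) 0\right)^{2} = 0^{2} = 0$)
$o{\left(W \right)} = 2 W$ ($o{\left(W \right)} = \left(W + 0\right) + W = W + W = 2 W$)
$32 \cdot 24 + o{\left(l^{3}{\left(-5 \right)} \right)} = 32 \cdot 24 + 2 \cdot 2^{3} = 768 + 2 \cdot 8 = 768 + 16 = 784$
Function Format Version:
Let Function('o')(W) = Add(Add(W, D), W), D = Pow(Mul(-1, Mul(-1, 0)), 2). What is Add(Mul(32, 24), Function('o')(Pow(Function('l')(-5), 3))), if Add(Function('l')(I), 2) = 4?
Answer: 784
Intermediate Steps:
Function('l')(I) = 2 (Function('l')(I) = Add(-2, 4) = 2)
D = 0 (D = Pow(Mul(-1, 0), 2) = Pow(0, 2) = 0)
Function('o')(W) = Mul(2, W) (Function('o')(W) = Add(Add(W, 0), W) = Add(W, W) = Mul(2, W))
Add(Mul(32, 24), Function('o')(Pow(Function('l')(-5), 3))) = Add(Mul(32, 24), Mul(2, Pow(2, 3))) = Add(768, Mul(2, 8)) = Add(768, 16) = 784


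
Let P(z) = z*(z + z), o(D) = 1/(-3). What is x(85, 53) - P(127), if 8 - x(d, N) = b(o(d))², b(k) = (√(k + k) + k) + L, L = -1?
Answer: -290260/9 + 8*I*√6/9 ≈ -32251.0 + 2.1773*I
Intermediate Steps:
o(D) = -⅓
b(k) = -1 + k + √2*√k (b(k) = (√(k + k) + k) - 1 = (√(2*k) + k) - 1 = (√2*√k + k) - 1 = (k + √2*√k) - 1 = -1 + k + √2*√k)
P(z) = 2*z² (P(z) = z*(2*z) = 2*z²)
x(d, N) = 8 - (-4/3 + I*√6/3)² (x(d, N) = 8 - (-1 - ⅓ + √2*√(-⅓))² = 8 - (-1 - ⅓ + √2*(I*√3/3))² = 8 - (-1 - ⅓ + I*√6/3)² = 8 - (-4/3 + I*√6/3)²)
x(85, 53) - P(127) = (62/9 + 8*I*√6/9) - 2*127² = (62/9 + 8*I*√6/9) - 2*16129 = (62/9 + 8*I*√6/9) - 1*32258 = (62/9 + 8*I*√6/9) - 32258 = -290260/9 + 8*I*√6/9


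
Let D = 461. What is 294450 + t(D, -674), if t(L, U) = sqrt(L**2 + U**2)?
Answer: 294450 + sqrt(666797) ≈ 2.9527e+5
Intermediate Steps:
294450 + t(D, -674) = 294450 + sqrt(461**2 + (-674)**2) = 294450 + sqrt(212521 + 454276) = 294450 + sqrt(666797)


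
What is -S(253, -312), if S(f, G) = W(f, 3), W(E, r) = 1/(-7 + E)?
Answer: -1/246 ≈ -0.0040650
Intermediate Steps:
S(f, G) = 1/(-7 + f)
-S(253, -312) = -1/(-7 + 253) = -1/246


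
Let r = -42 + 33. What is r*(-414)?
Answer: 3726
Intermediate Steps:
r = -9
r*(-414) = -9*(-414) = 3726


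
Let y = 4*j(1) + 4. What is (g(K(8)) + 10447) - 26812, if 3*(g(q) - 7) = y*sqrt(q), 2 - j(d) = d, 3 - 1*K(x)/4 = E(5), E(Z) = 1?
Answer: -16358 + 16*sqrt(2)/3 ≈ -16350.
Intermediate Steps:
K(x) = 8 (K(x) = 12 - 4*1 = 12 - 4 = 8)
j(d) = 2 - d
y = 8 (y = 4*(2 - 1*1) + 4 = 4*(2 - 1) + 4 = 4*1 + 4 = 4 + 4 = 8)
g(q) = 7 + 8*sqrt(q)/3 (g(q) = 7 + (8*sqrt(q))/3 = 7 + 8*sqrt(q)/3)
(g(K(8)) + 10447) - 26812 = ((7 + 8*sqrt(8)/3) + 10447) - 26812 = ((7 + 8*(2*sqrt(2))/3) + 10447) - 26812 = ((7 + 16*sqrt(2)/3) + 10447) - 26812 = (10454 + 16*sqrt(2)/3) - 26812 = -16358 + 16*sqrt(2)/3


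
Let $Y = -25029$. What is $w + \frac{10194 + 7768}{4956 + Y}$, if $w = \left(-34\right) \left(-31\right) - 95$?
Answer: $\frac{19232045}{20073} \approx 958.11$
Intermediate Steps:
$w = 959$ ($w = 1054 - 95 = 959$)
$w + \frac{10194 + 7768}{4956 + Y} = 959 + \frac{10194 + 7768}{4956 - 25029} = 959 + \frac{17962}{-20073} = 959 + 17962 \left(- \frac{1}{20073}\right) = 959 - \frac{17962}{20073} = \frac{19232045}{20073}$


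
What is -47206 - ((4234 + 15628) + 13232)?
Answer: -80300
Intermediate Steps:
-47206 - ((4234 + 15628) + 13232) = -47206 - (19862 + 13232) = -47206 - 1*33094 = -47206 - 33094 = -80300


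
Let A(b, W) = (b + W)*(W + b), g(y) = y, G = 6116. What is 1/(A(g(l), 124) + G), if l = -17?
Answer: 1/17565 ≈ 5.6931e-5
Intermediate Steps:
A(b, W) = (W + b)² (A(b, W) = (W + b)*(W + b) = (W + b)²)
1/(A(g(l), 124) + G) = 1/((124 - 17)² + 6116) = 1/(107² + 6116) = 1/(11449 + 6116) = 1/17565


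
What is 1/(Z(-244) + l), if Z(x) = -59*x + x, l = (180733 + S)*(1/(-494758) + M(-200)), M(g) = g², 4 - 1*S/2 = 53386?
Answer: 494758/1463877181821247 ≈ 3.3798e-10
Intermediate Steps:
S = -106764 (S = 8 - 2*53386 = 8 - 106772 = -106764)
l = 1463870180006031/494758 (l = (180733 - 106764)*(1/(-494758) + (-200)²) = 73969*(-1/494758 + 40000) = 73969*(19790319999/494758) = 1463870180006031/494758 ≈ 2.9588e+9)
Z(x) = -58*x
1/(Z(-244) + l) = 1/(-58*(-244) + 1463870180006031/494758) = 1/(14152 + 1463870180006031/494758) = 1/(1463877181821247/494758) = 494758/1463877181821247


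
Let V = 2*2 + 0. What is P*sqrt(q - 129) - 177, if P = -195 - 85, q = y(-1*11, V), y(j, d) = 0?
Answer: -177 - 280*I*sqrt(129) ≈ -177.0 - 3180.2*I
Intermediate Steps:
V = 4 (V = 4 + 0 = 4)
q = 0
P = -280
P*sqrt(q - 129) - 177 = -280*sqrt(0 - 129) - 177 = -280*I*sqrt(129) - 177 = -177 - 280*I*sqrt(129)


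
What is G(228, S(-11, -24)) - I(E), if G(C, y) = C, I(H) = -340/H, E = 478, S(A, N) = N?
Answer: 54662/239 ≈ 228.71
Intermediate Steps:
G(228, S(-11, -24)) - I(E) = 228 - (-340)/478 = 228 - 1*(-170/239) = 228 + 170/239 = 54662/239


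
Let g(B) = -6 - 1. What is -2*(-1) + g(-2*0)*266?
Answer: -1860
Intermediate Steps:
g(B) = -7
-2*(-1) + g(-2*0)*266 = -2*(-1) - 7*266 = 2 - 1862 = -1860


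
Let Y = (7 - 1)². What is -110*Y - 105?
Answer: -4065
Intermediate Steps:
Y = 36 (Y = 6² = 36)
-110*Y - 105 = -110*36 - 105 = -3960 - 105 = -4065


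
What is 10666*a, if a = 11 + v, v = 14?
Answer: 266650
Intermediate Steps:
a = 25 (a = 11 + 14 = 25)
10666*a = 10666*25 = 266650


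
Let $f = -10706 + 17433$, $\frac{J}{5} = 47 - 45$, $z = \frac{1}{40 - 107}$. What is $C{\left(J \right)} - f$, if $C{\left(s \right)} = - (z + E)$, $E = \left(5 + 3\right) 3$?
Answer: $- \frac{452316}{67} \approx -6751.0$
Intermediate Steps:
$E = 24$ ($E = 8 \cdot 3 = 24$)
$z = - \frac{1}{67}$ ($z = \frac{1}{-67} = - \frac{1}{67} \approx -0.014925$)
$J = 10$ ($J = 5 \left(47 - 45\right) = 5 \cdot 2 = 10$)
$f = 6727$
$C{\left(s \right)} = - \frac{1607}{67}$ ($C{\left(s \right)} = - (- \frac{1}{67} + 24) = \left(-1\right) \frac{1607}{67} = - \frac{1607}{67}$)
$C{\left(J \right)} - f = - \frac{1607}{67} - 6727 = - \frac{452316}{67}$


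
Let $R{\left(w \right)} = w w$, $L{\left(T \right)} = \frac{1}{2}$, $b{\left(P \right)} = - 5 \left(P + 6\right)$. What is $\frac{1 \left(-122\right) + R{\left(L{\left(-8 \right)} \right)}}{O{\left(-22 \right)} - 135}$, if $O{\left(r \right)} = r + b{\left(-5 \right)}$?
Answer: $\frac{487}{648} \approx 0.75154$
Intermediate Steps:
$b{\left(P \right)} = -30 - 5 P$ ($b{\left(P \right)} = - 5 \left(6 + P\right) = -30 - 5 P$)
$L{\left(T \right)} = \frac{1}{2}$
$R{\left(w \right)} = w^{2}$
$O{\left(r \right)} = -5 + r$ ($O{\left(r \right)} = r - 5 = -5 + r$)
$\frac{1 \left(-122\right) + R{\left(L{\left(-8 \right)} \right)}}{O{\left(-22 \right)} - 135} = \frac{1 \left(-122\right) + \left(\frac{1}{2}\right)^{2}}{\left(-5 - 22\right) - 135} = \frac{-122 + \frac{1}{4}}{-27 - 135} = - \frac{487}{4 \left(-162\right)} = \left(- \frac{487}{4}\right) \left(- \frac{1}{162}\right) = \frac{487}{648}$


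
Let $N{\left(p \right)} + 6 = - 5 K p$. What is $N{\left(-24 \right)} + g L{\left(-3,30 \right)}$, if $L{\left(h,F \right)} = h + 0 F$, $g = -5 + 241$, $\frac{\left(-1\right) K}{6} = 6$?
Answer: $-5034$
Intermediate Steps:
$K = -36$ ($K = \left(-6\right) 6 = -36$)
$g = 236$
$L{\left(h,F \right)} = h$ ($L{\left(h,F \right)} = h + 0 = h$)
$N{\left(p \right)} = -6 + 180 p$ ($N{\left(p \right)} = -6 + \left(-5\right) \left(-36\right) p = -6 + 180 p$)
$N{\left(-24 \right)} + g L{\left(-3,30 \right)} = \left(-6 + 180 \left(-24\right)\right) + 236 \left(-3\right) = \left(-6 - 4320\right) - 708 = -4326 - 708 = -5034$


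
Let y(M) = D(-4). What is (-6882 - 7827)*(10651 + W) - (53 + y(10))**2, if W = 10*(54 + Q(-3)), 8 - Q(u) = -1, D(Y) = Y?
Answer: -165934630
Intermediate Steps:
Q(u) = 9 (Q(u) = 8 - 1*(-1) = 8 + 1 = 9)
y(M) = -4
W = 630 (W = 10*(54 + 9) = 10*63 = 630)
(-6882 - 7827)*(10651 + W) - (53 + y(10))**2 = (-6882 - 7827)*(10651 + 630) - (53 - 4)**2 = -14709*11281 - 1*49**2 = -165932229 - 1*2401 = -165932229 - 2401 = -165934630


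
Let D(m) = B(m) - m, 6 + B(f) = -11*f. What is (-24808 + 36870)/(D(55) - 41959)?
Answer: -12062/42625 ≈ -0.28298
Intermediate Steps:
B(f) = -6 - 11*f
D(m) = -6 - 12*m (D(m) = (-6 - 11*m) - m = -6 - 12*m)
(-24808 + 36870)/(D(55) - 41959) = (-24808 + 36870)/((-6 - 12*55) - 41959) = 12062/((-6 - 660) - 41959) = 12062/(-666 - 41959) = 12062/(-42625) = 12062*(-1/42625) = -12062/42625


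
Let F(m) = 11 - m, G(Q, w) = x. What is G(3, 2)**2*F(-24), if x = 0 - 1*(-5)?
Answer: 875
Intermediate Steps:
x = 5 (x = 0 + 5 = 5)
G(Q, w) = 5
G(3, 2)**2*F(-24) = 5**2*(11 - 1*(-24)) = 25*(11 + 24) = 25*35 = 875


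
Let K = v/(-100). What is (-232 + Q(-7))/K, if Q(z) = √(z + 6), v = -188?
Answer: -5800/47 + 25*I/47 ≈ -123.4 + 0.53191*I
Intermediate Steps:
Q(z) = √(6 + z)
K = 47/25 (K = -188/(-100) = -188*(-1/100) = 47/25 ≈ 1.8800)
(-232 + Q(-7))/K = (-232 + √(6 - 7))/(47/25) = 25*(-232 + √(-1))/47 = 25*(-232 + I)/47 = -5800/47 + 25*I/47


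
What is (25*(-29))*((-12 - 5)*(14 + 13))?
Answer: 332775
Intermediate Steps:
(25*(-29))*((-12 - 5)*(14 + 13)) = -(-12325)*27 = -725*(-459) = 332775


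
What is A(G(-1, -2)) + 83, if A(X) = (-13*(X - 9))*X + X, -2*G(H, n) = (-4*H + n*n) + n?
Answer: -388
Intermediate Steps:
G(H, n) = 2*H - n/2 - n²/2 (G(H, n) = -((-4*H + n*n) + n)/2 = -((-4*H + n²) + n)/2 = -((n² - 4*H) + n)/2 = -(n + n² - 4*H)/2 = 2*H - n/2 - n²/2)
A(X) = X + X*(117 - 13*X) (A(X) = (-13*(-9 + X))*X + X = (117 - 13*X)*X + X = X*(117 - 13*X) + X = X + X*(117 - 13*X))
A(G(-1, -2)) + 83 = (2*(-1) - ½*(-2) - ½*(-2)²)*(118 - 13*(2*(-1) - ½*(-2) - ½*(-2)²)) + 83 = (-2 + 1 - ½*4)*(118 - 13*(-2 + 1 - ½*4)) + 83 = (-2 + 1 - 2)*(118 - 13*(-2 + 1 - 2)) + 83 = -3*(118 - 13*(-3)) + 83 = -3*(118 + 39) + 83 = -3*157 + 83 = -471 + 83 = -388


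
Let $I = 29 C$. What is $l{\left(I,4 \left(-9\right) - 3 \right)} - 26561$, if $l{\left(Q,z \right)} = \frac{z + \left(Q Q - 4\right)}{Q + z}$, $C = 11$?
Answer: $- \frac{3667681}{140} \approx -26198.0$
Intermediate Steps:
$I = 319$ ($I = 29 \cdot 11 = 319$)
$l{\left(Q,z \right)} = \frac{-4 + z + Q^{2}}{Q + z}$ ($l{\left(Q,z \right)} = \frac{z + \left(Q^{2} - 4\right)}{Q + z} = \frac{z + \left(-4 + Q^{2}\right)}{Q + z} = \frac{-4 + z + Q^{2}}{Q + z}$)
$l{\left(I,4 \left(-9\right) - 3 \right)} - 26561 = \frac{-4 + \left(4 \left(-9\right) - 3\right) + 319^{2}}{319 + \left(4 \left(-9\right) - 3\right)} - 26561 = \frac{-4 - 39 + 101761}{319 - 39} - 26561 = \frac{1}{280} \cdot 101718 - 26561 = \frac{50859}{140} - 26561 = - \frac{3667681}{140}$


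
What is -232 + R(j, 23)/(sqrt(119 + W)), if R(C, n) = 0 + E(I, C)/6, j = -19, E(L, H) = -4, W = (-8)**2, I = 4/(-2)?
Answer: -232 - 2*sqrt(183)/549 ≈ -232.05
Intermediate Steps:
I = -2 (I = 4*(-1/2) = -2)
W = 64
R(C, n) = -2/3 (R(C, n) = 0 - 4/6 = 0 - 4*1/6 = 0 - 2/3 = -2/3)
-232 + R(j, 23)/(sqrt(119 + W)) = -232 - 2/(3*sqrt(119 + 64)) = -232 - 2*sqrt(183)/183/3 = -232 - 2*sqrt(183)/549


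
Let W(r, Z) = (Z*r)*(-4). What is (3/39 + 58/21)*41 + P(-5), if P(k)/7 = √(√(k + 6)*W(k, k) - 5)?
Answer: 31775/273 + 7*I*√105 ≈ 116.39 + 71.729*I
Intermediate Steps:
W(r, Z) = -4*Z*r
P(k) = 7*√(-5 - 4*k²*√(6 + k)) (P(k) = 7*√(√(k + 6)*(-4*k*k) - 5) = 7*√(√(6 + k)*(-4*k²) - 5) = 7*√(-4*k²*√(6 + k) - 5) = 7*√(-5 - 4*k²*√(6 + k)))
(3/39 + 58/21)*41 + P(-5) = (3/39 + 58/21)*41 + 7*√(-5 - 4*(-5)²*√(6 - 5)) = (3*(1/39) + 58*(1/21))*41 + 7*√(-5 - 4*25*√1) = (1/13 + 58/21)*41 + 7*√(-5 - 4*25*1) = (775/273)*41 + 7*√(-5 - 100) = 31775/273 + 7*√(-105) = 31775/273 + 7*(I*√105) = 31775/273 + 7*I*√105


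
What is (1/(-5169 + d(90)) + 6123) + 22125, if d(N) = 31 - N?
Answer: 147680543/5228 ≈ 28248.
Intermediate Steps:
(1/(-5169 + d(90)) + 6123) + 22125 = (1/(-5169 + (31 - 1*90)) + 6123) + 22125 = (1/(-5169 + (31 - 90)) + 6123) + 22125 = (1/(-5169 - 59) + 6123) + 22125 = (1/(-5228) + 6123) + 22125 = (-1/5228 + 6123) + 22125 = 32011043/5228 + 22125 = 147680543/5228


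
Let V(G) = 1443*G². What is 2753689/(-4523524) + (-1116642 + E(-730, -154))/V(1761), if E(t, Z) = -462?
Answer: -111059320955333/182363938515252 ≈ -0.60900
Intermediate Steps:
2753689/(-4523524) + (-1116642 + E(-730, -154))/V(1761) = 2753689/(-4523524) + (-1116642 - 462)/((1443*1761²)) = 2753689*(-1/4523524) - 1117104/(1443*3101121) = -2753689/4523524 - 1117104/4474917603 = -2753689/4523524 - 1117104*1/4474917603 = -2753689/4523524 - 10064/40314573 = -111059320955333/182363938515252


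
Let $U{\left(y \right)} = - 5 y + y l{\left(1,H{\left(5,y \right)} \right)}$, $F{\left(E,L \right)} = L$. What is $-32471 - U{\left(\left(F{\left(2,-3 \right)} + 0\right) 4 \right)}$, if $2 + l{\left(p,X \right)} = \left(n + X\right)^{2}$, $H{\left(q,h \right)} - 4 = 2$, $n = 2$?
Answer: $-31787$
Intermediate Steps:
$H{\left(q,h \right)} = 6$ ($H{\left(q,h \right)} = 4 + 2 = 6$)
$l{\left(p,X \right)} = -2 + \left(2 + X\right)^{2}$
$U{\left(y \right)} = 57 y$ ($U{\left(y \right)} = - 5 y + y \left(-2 + \left(2 + 6\right)^{2}\right) = - 5 y + y \left(-2 + 8^{2}\right) = - 5 y + y \left(-2 + 64\right) = - 5 y + y 62 = - 5 y + 62 y = 57 y$)
$-32471 - U{\left(\left(F{\left(2,-3 \right)} + 0\right) 4 \right)} = -32471 - 57 \left(-3 + 0\right) 4 = -32471 - 57 \left(\left(-3\right) 4\right) = -32471 - 57 \left(-12\right) = -32471 - -684 = -32471 + 684 = -31787$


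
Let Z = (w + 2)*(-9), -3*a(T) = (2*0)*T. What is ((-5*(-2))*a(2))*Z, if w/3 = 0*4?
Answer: 0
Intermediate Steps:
a(T) = 0 (a(T) = -2*0*T/3 = -0*T = -1/3*0 = 0)
w = 0 (w = 3*(0*4) = 3*0 = 0)
Z = -18 (Z = (0 + 2)*(-9) = 2*(-9) = -18)
((-5*(-2))*a(2))*Z = (-5*(-2)*0)*(-18) = (10*0)*(-18) = 0*(-18) = 0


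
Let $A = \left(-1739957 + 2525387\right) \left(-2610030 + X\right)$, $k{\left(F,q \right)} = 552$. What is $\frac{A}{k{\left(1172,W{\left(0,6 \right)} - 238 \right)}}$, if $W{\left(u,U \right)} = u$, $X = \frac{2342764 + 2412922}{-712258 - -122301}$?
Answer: $- \frac{50392214356139595}{13569011} \approx -3.7138 \cdot 10^{9}$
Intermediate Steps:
$X = - \frac{4755686}{589957}$ ($X = \frac{4755686}{-712258 + \left(-675488 + 797789\right)} = \frac{4755686}{-712258 + 122301} = \frac{4755686}{-589957} = 4755686 \left(- \frac{1}{589957}\right) = - \frac{4755686}{589957} \approx -8.0611$)
$A = - \frac{1209413144547350280}{589957}$ ($A = \left(-1739957 + 2525387\right) \left(-2610030 - \frac{4755686}{589957}\right) = 785430 \left(- \frac{1539810224396}{589957}\right) = - \frac{1209413144547350280}{589957} \approx -2.05 \cdot 10^{12}$)
$\frac{A}{k{\left(1172,W{\left(0,6 \right)} - 238 \right)}} = - \frac{1209413144547350280}{589957 \cdot 552} = \left(- \frac{1209413144547350280}{589957}\right) \frac{1}{552} = - \frac{50392214356139595}{13569011}$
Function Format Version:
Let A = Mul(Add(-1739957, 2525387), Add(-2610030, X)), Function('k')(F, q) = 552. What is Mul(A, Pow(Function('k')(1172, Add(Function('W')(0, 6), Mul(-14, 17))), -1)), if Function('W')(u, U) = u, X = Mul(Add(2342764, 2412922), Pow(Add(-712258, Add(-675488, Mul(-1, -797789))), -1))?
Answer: Rational(-50392214356139595, 13569011) ≈ -3.7138e+9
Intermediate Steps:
X = Rational(-4755686, 589957) (X = Mul(4755686, Pow(Add(-712258, Add(-675488, 797789)), -1)) = Mul(4755686, Pow(Add(-712258, 122301), -1)) = Mul(4755686, Pow(-589957, -1)) = Mul(4755686, Rational(-1, 589957)) = Rational(-4755686, 589957) ≈ -8.0611)
A = Rational(-1209413144547350280, 589957) (A = Mul(Add(-1739957, 2525387), Add(-2610030, Rational(-4755686, 589957))) = Mul(785430, Rational(-1539810224396, 589957)) = Rational(-1209413144547350280, 589957) ≈ -2.0500e+12)
Mul(A, Pow(Function('k')(1172, Add(Function('W')(0, 6), Mul(-14, 17))), -1)) = Mul(Rational(-1209413144547350280, 589957), Pow(552, -1)) = Mul(Rational(-1209413144547350280, 589957), Rational(1, 552)) = Rational(-50392214356139595, 13569011)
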